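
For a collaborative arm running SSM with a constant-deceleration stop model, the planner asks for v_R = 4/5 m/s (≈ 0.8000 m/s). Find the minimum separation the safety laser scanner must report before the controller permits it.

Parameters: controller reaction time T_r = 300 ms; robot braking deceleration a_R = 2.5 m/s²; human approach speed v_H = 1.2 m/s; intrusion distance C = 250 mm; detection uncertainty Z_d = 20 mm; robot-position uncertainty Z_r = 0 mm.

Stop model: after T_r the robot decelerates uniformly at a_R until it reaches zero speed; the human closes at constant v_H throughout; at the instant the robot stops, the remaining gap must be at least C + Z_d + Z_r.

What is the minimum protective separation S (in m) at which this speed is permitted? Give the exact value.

braking lasts T_s = (4/5)/(5/2) = 0.3200 s
reaction-phase robot travel = 0.8000·0.3000 = 0.2400 m
braking distance = 0.8000²/(2·2.5000) = 0.1280 m
person approaches 1.2000·(0.3000+0.3200) = 0.7440 m
margins: 0.2500+0.0200+0.0000 = 0.2700 m
S_min ≈ 0.2400+0.1280+0.7440+0.2700  ⇒  S_min = 691/500 m

S_min = 691/500 m = 1.3820 m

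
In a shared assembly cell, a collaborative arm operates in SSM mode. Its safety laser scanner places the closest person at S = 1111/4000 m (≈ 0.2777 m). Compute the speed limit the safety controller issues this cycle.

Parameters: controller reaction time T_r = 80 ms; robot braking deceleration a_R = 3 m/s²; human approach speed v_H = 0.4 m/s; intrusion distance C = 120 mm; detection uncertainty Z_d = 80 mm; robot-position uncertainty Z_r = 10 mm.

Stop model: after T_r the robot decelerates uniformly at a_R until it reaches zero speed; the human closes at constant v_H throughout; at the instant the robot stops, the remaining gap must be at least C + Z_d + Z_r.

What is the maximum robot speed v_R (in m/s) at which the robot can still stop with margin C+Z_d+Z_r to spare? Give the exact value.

collect terms ⇒ (1/6)·v_R² + (16/75)·v_R + (-143/4000) = 0
  disc = (16/75)² − 4·(1/6)·(-143/4000) = 6241/90000 ; √disc = 79/300
  v_R = (−(16/75) + 79/300) / (2·(1/6)) = 3/20 m/s
check:
T_s = v_R/a_R = (3/20)/3 = 0.0500 s
robot in T_r: 0.1500·0.0800 = 0.0120 m
braking distance = 0.1500²/(2·3.0000) = 0.0037 m
human closes 0.4000·0.1300 = 0.0520 m
C+Z_d+Z_r = 0.1200+0.0800+0.0100 = 0.2100 m
sum ≈ 0.0120+0.0037+0.0520+0.2100 ≈ 0.2777 m = S ✓

v_R_max = 3/20 m/s = 0.1500 m/s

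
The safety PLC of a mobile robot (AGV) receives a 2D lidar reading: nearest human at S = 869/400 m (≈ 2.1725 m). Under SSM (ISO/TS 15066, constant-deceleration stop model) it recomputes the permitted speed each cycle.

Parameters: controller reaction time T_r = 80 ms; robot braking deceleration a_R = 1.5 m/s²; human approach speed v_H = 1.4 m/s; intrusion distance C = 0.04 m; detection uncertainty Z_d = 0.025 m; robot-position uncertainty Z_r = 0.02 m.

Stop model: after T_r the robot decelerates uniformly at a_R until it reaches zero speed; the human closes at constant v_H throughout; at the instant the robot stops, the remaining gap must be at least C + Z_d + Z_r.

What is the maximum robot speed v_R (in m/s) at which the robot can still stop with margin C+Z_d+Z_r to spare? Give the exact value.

at the boundary: (1/3)·v² + (76/75)·v + (-3951/2000) = 0
  disc = (76/75)² − 4·(1/3)·(-3951/2000) = 82369/22500 ; √disc = 287/150
  v_R = (−(76/75) + 287/150) / (2·(1/3)) = 27/20 m/s
check:
stop time T_s = (27/20)/(3/2) = 0.9000 s
robot in T_r: 1.3500·0.0800 = 0.1080 m
robot under decel: 1.3500²/(2·1.5000) = 0.6075 m
human closes 1.4000·0.9800 = 1.3720 m
margins: 0.0400+0.0250+0.0200 = 0.0850 m
sum ≈ 0.1080+0.6075+1.3720+0.0850 ≈ 2.1725 m = S ✓

v_R_max = 27/20 m/s = 1.3500 m/s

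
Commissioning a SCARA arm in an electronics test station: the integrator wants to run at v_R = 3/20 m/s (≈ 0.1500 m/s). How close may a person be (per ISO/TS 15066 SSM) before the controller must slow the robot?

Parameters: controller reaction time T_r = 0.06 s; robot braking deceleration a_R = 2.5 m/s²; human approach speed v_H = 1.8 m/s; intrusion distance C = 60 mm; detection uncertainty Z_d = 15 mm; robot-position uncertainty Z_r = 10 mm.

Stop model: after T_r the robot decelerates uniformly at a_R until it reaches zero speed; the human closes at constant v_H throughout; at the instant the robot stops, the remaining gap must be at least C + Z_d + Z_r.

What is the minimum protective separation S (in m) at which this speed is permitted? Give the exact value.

S_min = 629/2000 m = 0.3145 m

braking lasts T_s = (3/20)/(5/2) = 0.0600 s
robot covers v_R·T_r = 0.1500·0.0600 = 0.0090 m before braking
robot covers 0.1500·0.0600 − ½·2.5000·0.0600² = 0.0045 m while stopping
human over T_r+T_s: 1.8000·(0.0600+0.0600) = 0.2160 m
C+Z_d+Z_r = 0.0600+0.0150+0.0100 = 0.0850 m
S_min ≈ 0.0090+0.0045+0.2160+0.0850  ⇒  S_min = 629/2000 m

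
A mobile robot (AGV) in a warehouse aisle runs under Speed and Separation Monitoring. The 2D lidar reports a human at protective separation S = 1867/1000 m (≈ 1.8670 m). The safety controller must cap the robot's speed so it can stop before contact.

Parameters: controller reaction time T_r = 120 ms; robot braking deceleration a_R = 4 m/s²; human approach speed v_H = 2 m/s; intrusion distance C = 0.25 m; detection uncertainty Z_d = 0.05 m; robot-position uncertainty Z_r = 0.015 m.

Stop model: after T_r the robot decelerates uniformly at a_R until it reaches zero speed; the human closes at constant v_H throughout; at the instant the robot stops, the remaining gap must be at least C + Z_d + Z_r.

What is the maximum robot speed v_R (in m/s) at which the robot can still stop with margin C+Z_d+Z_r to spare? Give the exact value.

at the boundary: (1/8)·v² + (31/50)·v + (-164/125) = 0
  disc = (31/50)² − 4·(1/8)·(-164/125) = 2601/2500 ; √disc = 51/50
  v_R = (−(31/50) + 51/50) / (2·(1/8)) = 8/5 m/s
check:
stop time T_s = (8/5)/4 = 0.4000 s
robot covers v_R·T_r = 1.6000·0.1200 = 0.1920 m before braking
robot under decel: 1.6000²/(2·4.0000) = 0.3200 m
human over T_r+T_s: 2.0000·(0.1200+0.4000) = 1.0400 m
margins: 0.2500+0.0500+0.0150 = 0.3150 m
sum ≈ 0.1920+0.3200+1.0400+0.3150 ≈ 1.8670 m = S ✓

v_R_max = 8/5 m/s = 1.6000 m/s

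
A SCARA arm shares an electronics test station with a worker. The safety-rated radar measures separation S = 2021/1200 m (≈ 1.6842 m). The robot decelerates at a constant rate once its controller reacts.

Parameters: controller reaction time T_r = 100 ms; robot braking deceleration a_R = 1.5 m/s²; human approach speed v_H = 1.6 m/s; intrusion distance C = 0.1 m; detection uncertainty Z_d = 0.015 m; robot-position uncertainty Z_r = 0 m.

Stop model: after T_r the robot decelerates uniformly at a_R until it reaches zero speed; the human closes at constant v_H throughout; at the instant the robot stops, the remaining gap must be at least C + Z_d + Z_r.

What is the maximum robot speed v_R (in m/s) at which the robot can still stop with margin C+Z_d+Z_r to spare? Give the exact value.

v_R_max = 19/20 m/s = 0.9500 m/s

collect terms ⇒ (1/3)·v_R² + (7/6)·v_R + (-1691/1200) = 0
  disc = (7/6)² − 4·(1/3)·(-1691/1200) = 81/25 ; √disc = 9/5
  v_R = (−(7/6) + 9/5) / (2·(1/3)) = 19/20 m/s
check:
T_s = v_R/a_R = (19/20)/(3/2) = 0.6333 s
reaction-phase robot travel = 0.9500·0.1000 = 0.0950 m
braking distance = 0.9500²/(2·1.5000) = 0.3008 m
human closes 1.6000·0.7333 = 1.1733 m
C+Z_d+Z_r = 0.1000+0.0150+0.0000 = 0.1150 m
sum ≈ 0.0950+0.3008+1.1733+0.1150 ≈ 1.6842 m = S ✓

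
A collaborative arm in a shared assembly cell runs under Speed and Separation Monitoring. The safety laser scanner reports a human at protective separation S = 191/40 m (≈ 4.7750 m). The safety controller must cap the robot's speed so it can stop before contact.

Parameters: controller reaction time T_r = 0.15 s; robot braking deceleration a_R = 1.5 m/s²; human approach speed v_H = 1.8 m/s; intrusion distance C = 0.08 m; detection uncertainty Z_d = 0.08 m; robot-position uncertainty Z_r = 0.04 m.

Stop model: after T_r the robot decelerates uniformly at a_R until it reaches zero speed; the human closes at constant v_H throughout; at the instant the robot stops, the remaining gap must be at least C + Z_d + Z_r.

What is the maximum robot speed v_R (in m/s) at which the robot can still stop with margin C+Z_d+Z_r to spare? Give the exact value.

v_R_max = 21/10 m/s = 2.1000 m/s

at the boundary: (1/3)·v² + (27/20)·v + (-861/200) = 0
  disc = (27/20)² − 4·(1/3)·(-861/200) = 121/16 ; √disc = 11/4
  v_R = (−(27/20) + 11/4) / (2·(1/3)) = 21/10 m/s
check:
stop time T_s = (21/10)/(3/2) = 1.4000 s
robot covers v_R·T_r = 2.1000·0.1500 = 0.3150 m before braking
robot covers 2.1000·1.4000 − ½·1.5000·1.4000² = 1.4700 m while stopping
person approaches 1.8000·(0.1500+1.4000) = 2.7900 m
margins: 0.0800+0.0800+0.0400 = 0.2000 m
sum ≈ 0.3150+1.4700+2.7900+0.2000 ≈ 4.7750 m = S ✓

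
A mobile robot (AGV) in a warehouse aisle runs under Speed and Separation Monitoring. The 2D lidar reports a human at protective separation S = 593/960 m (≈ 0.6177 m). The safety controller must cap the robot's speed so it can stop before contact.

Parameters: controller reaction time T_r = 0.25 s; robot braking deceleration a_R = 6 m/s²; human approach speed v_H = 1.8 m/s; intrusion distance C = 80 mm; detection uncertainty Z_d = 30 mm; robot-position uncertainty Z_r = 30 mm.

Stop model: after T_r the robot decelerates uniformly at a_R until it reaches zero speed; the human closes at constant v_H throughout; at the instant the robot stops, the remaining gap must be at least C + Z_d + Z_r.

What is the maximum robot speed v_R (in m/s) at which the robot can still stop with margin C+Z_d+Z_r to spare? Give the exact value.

v_R_max = 1/20 m/s = 0.0500 m/s

collect terms ⇒ (1/12)·v_R² + (11/20)·v_R + (-133/4800) = 0
  disc = (11/20)² − 4·(1/12)·(-133/4800) = 4489/14400 ; √disc = 67/120
  v_R = (−(11/20) + 67/120) / (2·(1/12)) = 1/20 m/s
check:
stop time T_s = (1/20)/6 = 0.0083 s
reaction-phase robot travel = 0.0500·0.2500 = 0.0125 m
braking distance = 0.0500²/(2·6.0000) = 0.0002 m
person approaches 1.8000·(0.2500+0.0083) = 0.4650 m
C+Z_d+Z_r = 0.0800+0.0300+0.0300 = 0.1400 m
sum ≈ 0.0125+0.0002+0.4650+0.1400 ≈ 0.6177 m = S ✓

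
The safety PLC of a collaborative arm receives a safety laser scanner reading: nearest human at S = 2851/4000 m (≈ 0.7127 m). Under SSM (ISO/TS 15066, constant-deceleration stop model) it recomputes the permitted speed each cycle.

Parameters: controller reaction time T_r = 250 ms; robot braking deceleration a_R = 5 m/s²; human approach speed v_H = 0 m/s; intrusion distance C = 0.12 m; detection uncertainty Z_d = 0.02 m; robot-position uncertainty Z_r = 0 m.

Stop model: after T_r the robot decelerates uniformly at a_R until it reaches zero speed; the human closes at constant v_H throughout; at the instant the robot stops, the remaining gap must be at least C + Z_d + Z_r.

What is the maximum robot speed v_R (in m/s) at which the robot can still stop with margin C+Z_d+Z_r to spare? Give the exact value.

v_R_max = 29/20 m/s = 1.4500 m/s

quadratic (1/10)·v² + (1/4)·v + (-2291/4000) = 0
  disc = (1/4)² − 4·(1/10)·(-2291/4000) = 729/2500 ; √disc = 27/50
  v_R = (−(1/4) + 27/50) / (2·(1/10)) = 29/20 m/s
check:
stop time T_s = (29/20)/5 = 0.2900 s
robot covers v_R·T_r = 1.4500·0.2500 = 0.3625 m before braking
braking distance = 1.4500²/(2·5.0000) = 0.2102 m
human closes 0.0000·0.5400 = 0.0000 m
residual clearance needed = 0.1200+0.0200+0.0000 = 0.1400 m
sum ≈ 0.3625+0.2102+0.0000+0.1400 ≈ 0.7127 m = S ✓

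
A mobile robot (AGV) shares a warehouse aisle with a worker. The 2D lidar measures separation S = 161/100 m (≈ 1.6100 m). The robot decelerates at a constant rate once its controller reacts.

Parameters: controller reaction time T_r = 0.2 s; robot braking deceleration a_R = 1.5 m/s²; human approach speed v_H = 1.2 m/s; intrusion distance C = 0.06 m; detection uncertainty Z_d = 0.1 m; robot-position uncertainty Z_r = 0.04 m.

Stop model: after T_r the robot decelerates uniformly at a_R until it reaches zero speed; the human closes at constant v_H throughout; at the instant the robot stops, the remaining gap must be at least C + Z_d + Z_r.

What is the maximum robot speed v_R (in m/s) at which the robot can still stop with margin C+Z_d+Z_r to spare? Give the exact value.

collect terms ⇒ (1/3)·v_R² + (1)·v_R + (-117/100) = 0
  disc = (1)² − 4·(1/3)·(-117/100) = 64/25 ; √disc = 8/5
  v_R = (−(1) + 8/5) / (2·(1/3)) = 9/10 m/s
check:
stop time T_s = (9/10)/(3/2) = 0.6000 s
reaction-phase robot travel = 0.9000·0.2000 = 0.1800 m
braking distance = 0.9000²/(2·1.5000) = 0.2700 m
human closes 1.2000·0.8000 = 0.9600 m
residual clearance needed = 0.0600+0.1000+0.0400 = 0.2000 m
sum ≈ 0.1800+0.2700+0.9600+0.2000 ≈ 1.6100 m = S ✓

v_R_max = 9/10 m/s = 0.9000 m/s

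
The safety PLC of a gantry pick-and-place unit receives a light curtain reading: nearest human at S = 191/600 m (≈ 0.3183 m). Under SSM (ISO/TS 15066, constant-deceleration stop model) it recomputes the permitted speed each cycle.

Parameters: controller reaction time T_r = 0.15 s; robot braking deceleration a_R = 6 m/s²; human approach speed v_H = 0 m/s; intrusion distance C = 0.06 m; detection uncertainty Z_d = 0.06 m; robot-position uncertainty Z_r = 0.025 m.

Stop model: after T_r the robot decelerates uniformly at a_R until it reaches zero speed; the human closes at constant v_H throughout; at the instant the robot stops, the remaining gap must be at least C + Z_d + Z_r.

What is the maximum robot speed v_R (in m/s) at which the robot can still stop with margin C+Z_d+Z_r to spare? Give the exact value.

quadratic (1/12)·v² + (3/20)·v + (-13/75) = 0
  disc = (3/20)² − 4·(1/12)·(-13/75) = 289/3600 ; √disc = 17/60
  v_R = (−(3/20) + 17/60) / (2·(1/12)) = 4/5 m/s
check:
braking lasts T_s = (4/5)/6 = 0.1333 s
reaction-phase robot travel = 0.8000·0.1500 = 0.1200 m
robot covers 0.8000·0.1333 − ½·6.0000·0.1333² = 0.0533 m while stopping
human over T_r+T_s: 0.0000·(0.1500+0.1333) = 0.0000 m
margins: 0.0600+0.0600+0.0250 = 0.1450 m
sum ≈ 0.1200+0.0533+0.0000+0.1450 ≈ 0.3183 m = S ✓

v_R_max = 4/5 m/s = 0.8000 m/s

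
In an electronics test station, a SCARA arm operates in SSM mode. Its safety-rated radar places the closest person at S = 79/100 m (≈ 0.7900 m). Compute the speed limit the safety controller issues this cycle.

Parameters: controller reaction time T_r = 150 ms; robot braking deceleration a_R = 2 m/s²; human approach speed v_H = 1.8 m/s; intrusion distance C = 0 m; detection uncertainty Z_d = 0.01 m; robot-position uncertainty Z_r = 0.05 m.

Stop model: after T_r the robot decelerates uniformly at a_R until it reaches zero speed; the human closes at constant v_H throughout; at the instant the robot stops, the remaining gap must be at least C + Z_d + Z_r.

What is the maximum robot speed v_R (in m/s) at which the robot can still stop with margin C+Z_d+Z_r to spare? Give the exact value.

v_R_max = 2/5 m/s = 0.4000 m/s

quadratic (1/4)·v² + (21/20)·v + (-23/50) = 0
  disc = (21/20)² − 4·(1/4)·(-23/50) = 25/16 ; √disc = 5/4
  v_R = (−(21/20) + 5/4) / (2·(1/4)) = 2/5 m/s
check:
stop time T_s = (2/5)/2 = 0.2000 s
robot covers v_R·T_r = 0.4000·0.1500 = 0.0600 m before braking
robot under decel: 0.4000²/(2·2.0000) = 0.0400 m
person approaches 1.8000·(0.1500+0.2000) = 0.6300 m
C+Z_d+Z_r = 0.0000+0.0100+0.0500 = 0.0600 m
sum ≈ 0.0600+0.0400+0.6300+0.0600 ≈ 0.7900 m = S ✓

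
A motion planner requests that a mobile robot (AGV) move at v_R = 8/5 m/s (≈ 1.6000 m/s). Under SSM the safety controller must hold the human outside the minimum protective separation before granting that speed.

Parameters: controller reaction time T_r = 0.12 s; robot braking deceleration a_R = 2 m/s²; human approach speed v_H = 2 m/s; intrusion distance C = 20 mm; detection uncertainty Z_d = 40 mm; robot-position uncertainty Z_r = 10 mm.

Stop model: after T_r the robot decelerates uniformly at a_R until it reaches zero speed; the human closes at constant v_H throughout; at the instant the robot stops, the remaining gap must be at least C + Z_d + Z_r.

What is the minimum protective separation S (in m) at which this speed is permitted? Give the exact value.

braking lasts T_s = (8/5)/2 = 0.8000 s
reaction-phase robot travel = 1.6000·0.1200 = 0.1920 m
robot covers 1.6000·0.8000 − ½·2.0000·0.8000² = 0.6400 m while stopping
person approaches 2.0000·(0.1200+0.8000) = 1.8400 m
residual clearance needed = 0.0200+0.0400+0.0100 = 0.0700 m
S_min ≈ 0.1920+0.6400+1.8400+0.0700  ⇒  S_min = 1371/500 m

S_min = 1371/500 m = 2.7420 m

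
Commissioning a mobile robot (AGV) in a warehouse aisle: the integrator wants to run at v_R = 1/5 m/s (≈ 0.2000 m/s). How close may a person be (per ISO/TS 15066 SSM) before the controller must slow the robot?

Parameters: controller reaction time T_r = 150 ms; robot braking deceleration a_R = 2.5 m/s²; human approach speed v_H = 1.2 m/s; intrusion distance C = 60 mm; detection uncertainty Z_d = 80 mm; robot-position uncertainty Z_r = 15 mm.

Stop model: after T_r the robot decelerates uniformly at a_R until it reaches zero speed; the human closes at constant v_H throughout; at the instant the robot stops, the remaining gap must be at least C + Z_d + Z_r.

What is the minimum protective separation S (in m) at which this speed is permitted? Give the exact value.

S_min = 469/1000 m = 0.4690 m

braking lasts T_s = (1/5)/(5/2) = 0.0800 s
robot in T_r: 0.2000·0.1500 = 0.0300 m
braking distance = 0.2000²/(2·2.5000) = 0.0080 m
human over T_r+T_s: 1.2000·(0.1500+0.0800) = 0.2760 m
C+Z_d+Z_r = 0.0600+0.0800+0.0150 = 0.1550 m
S_min ≈ 0.0300+0.0080+0.2760+0.1550  ⇒  S_min = 469/1000 m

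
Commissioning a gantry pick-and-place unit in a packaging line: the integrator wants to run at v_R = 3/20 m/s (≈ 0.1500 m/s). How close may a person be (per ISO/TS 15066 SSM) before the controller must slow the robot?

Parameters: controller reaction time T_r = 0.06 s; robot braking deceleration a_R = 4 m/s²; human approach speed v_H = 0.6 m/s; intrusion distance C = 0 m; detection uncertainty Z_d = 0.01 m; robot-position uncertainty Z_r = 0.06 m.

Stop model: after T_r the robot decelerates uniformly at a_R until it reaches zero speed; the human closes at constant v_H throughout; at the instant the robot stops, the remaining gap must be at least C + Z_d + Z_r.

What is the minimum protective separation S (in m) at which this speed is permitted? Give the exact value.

S_min = 449/3200 m = 0.1403 m

T_s = v_R/a_R = (3/20)/4 = 0.0375 s
robot in T_r: 0.1500·0.0600 = 0.0090 m
braking distance = 0.1500²/(2·4.0000) = 0.0028 m
human closes 0.6000·0.0975 = 0.0585 m
residual clearance needed = 0.0000+0.0100+0.0600 = 0.0700 m
S_min ≈ 0.0090+0.0028+0.0585+0.0700  ⇒  S_min = 449/3200 m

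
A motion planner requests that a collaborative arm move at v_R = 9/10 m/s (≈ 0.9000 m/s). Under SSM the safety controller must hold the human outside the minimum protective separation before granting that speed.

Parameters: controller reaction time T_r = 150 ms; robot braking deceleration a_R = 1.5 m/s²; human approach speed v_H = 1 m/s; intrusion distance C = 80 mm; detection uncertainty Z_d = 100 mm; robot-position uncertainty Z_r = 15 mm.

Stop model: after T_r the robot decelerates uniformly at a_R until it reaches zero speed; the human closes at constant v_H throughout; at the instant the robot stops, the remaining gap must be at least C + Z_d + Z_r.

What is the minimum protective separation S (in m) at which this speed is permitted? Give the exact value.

S_min = 27/20 m = 1.3500 m

T_s = v_R/a_R = (9/10)/(3/2) = 0.6000 s
robot in T_r: 0.9000·0.1500 = 0.1350 m
robot covers 0.9000·0.6000 − ½·1.5000·0.6000² = 0.2700 m while stopping
human closes 1.0000·0.7500 = 0.7500 m
residual clearance needed = 0.0800+0.1000+0.0150 = 0.1950 m
S_min ≈ 0.1350+0.2700+0.7500+0.1950  ⇒  S_min = 27/20 m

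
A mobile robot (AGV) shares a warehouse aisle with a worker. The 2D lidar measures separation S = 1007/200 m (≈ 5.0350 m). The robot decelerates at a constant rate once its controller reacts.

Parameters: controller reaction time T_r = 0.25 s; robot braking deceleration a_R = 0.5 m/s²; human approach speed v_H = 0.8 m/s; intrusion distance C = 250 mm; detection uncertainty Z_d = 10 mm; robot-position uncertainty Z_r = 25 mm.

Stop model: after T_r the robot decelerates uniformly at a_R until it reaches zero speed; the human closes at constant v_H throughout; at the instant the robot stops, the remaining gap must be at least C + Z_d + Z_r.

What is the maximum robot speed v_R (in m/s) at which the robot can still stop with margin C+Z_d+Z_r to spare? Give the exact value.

v_R_max = 7/5 m/s = 1.4000 m/s

collect terms ⇒ (1)·v_R² + (37/20)·v_R + (-91/20) = 0
  disc = (37/20)² − 4·(1)·(-91/20) = 8649/400 ; √disc = 93/20
  v_R = (−(37/20) + 93/20) / (2·(1)) = 7/5 m/s
check:
stop time T_s = (7/5)/(1/2) = 2.8000 s
reaction-phase robot travel = 1.4000·0.2500 = 0.3500 m
braking distance = 1.4000²/(2·0.5000) = 1.9600 m
human over T_r+T_s: 0.8000·(0.2500+2.8000) = 2.4400 m
residual clearance needed = 0.2500+0.0100+0.0250 = 0.2850 m
sum ≈ 0.3500+1.9600+2.4400+0.2850 ≈ 5.0350 m = S ✓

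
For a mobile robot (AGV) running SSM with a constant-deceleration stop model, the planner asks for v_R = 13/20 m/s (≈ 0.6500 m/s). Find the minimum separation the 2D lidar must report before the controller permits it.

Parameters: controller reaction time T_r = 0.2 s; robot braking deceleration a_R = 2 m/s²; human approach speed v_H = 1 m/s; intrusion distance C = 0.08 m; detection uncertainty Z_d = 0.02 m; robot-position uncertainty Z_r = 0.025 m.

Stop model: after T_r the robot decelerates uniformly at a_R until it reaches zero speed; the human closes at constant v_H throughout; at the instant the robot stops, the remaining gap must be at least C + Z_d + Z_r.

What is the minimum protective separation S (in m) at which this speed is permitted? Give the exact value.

braking lasts T_s = (13/20)/2 = 0.3250 s
reaction-phase robot travel = 0.6500·0.2000 = 0.1300 m
braking distance = 0.6500²/(2·2.0000) = 0.1056 m
person approaches 1.0000·(0.2000+0.3250) = 0.5250 m
C+Z_d+Z_r = 0.0800+0.0200+0.0250 = 0.1250 m
S_min ≈ 0.1300+0.1056+0.5250+0.1250  ⇒  S_min = 1417/1600 m

S_min = 1417/1600 m = 0.8856 m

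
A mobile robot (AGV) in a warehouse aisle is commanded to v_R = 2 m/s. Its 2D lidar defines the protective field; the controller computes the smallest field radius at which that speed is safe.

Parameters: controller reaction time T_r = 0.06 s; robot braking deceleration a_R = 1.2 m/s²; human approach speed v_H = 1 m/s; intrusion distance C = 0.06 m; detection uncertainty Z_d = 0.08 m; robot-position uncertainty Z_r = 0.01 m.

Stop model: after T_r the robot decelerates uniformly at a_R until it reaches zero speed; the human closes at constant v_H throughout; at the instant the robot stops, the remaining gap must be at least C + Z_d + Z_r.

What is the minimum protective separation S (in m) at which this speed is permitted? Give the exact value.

T_s = v_R/a_R = 2/(6/5) = 1.6667 s
robot covers v_R·T_r = 2.0000·0.0600 = 0.1200 m before braking
robot covers 2.0000·1.6667 − ½·1.2000·1.6667² = 1.6667 m while stopping
human closes 1.0000·1.7267 = 1.7267 m
C+Z_d+Z_r = 0.0600+0.0800+0.0100 = 0.1500 m
S_min ≈ 0.1200+1.6667+1.7267+0.1500  ⇒  S_min = 1099/300 m

S_min = 1099/300 m = 3.6633 m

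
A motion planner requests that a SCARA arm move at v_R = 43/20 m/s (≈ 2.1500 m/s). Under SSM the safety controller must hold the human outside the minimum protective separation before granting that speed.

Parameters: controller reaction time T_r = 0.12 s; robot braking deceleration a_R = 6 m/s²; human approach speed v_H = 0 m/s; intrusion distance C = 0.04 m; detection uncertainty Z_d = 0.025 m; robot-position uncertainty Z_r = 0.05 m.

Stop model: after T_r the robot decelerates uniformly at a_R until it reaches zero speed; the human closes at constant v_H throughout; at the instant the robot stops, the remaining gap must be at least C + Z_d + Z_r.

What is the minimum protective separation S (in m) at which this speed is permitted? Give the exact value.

T_s = v_R/a_R = (43/20)/6 = 0.3583 s
robot in T_r: 2.1500·0.1200 = 0.2580 m
braking distance = 2.1500²/(2·6.0000) = 0.3852 m
person approaches 0.0000·(0.1200+0.3583) = 0.0000 m
margins: 0.0400+0.0250+0.0500 = 0.1150 m
S_min ≈ 0.2580+0.3852+0.0000+0.1150  ⇒  S_min = 18197/24000 m

S_min = 18197/24000 m = 0.7582 m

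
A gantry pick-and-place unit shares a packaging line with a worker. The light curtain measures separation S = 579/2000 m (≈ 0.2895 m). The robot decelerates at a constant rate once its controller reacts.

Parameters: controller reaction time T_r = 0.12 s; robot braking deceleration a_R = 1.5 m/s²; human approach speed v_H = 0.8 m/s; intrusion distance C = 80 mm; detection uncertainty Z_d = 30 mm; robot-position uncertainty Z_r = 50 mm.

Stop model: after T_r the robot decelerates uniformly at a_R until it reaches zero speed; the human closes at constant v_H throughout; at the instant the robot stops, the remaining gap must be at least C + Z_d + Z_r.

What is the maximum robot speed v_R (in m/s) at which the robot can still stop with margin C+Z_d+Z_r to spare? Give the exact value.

v_R_max = 1/20 m/s = 0.0500 m/s

quadratic (1/3)·v² + (49/75)·v + (-67/2000) = 0
  disc = (49/75)² − 4·(1/3)·(-67/2000) = 10609/22500 ; √disc = 103/150
  v_R = (−(49/75) + 103/150) / (2·(1/3)) = 1/20 m/s
check:
stop time T_s = (1/20)/(3/2) = 0.0333 s
reaction-phase robot travel = 0.0500·0.1200 = 0.0060 m
robot covers 0.0500·0.0333 − ½·1.5000·0.0333² = 0.0008 m while stopping
human closes 0.8000·0.1533 = 0.1227 m
margins: 0.0800+0.0300+0.0500 = 0.1600 m
sum ≈ 0.0060+0.0008+0.1227+0.1600 ≈ 0.2895 m = S ✓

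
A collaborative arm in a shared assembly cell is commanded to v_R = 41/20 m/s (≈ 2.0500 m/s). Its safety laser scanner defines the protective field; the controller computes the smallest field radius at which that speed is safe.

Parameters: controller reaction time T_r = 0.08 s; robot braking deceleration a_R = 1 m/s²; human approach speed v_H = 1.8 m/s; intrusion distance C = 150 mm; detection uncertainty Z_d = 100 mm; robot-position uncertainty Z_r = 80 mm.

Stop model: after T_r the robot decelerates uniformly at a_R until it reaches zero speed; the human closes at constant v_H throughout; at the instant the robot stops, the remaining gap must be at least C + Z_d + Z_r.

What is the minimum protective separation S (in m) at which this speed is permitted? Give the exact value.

braking lasts T_s = (41/20)/1 = 2.0500 s
robot in T_r: 2.0500·0.0800 = 0.1640 m
braking distance = 2.0500²/(2·1.0000) = 2.1012 m
person approaches 1.8000·(0.0800+2.0500) = 3.8340 m
margins: 0.1500+0.1000+0.0800 = 0.3300 m
S_min ≈ 0.1640+2.1012+3.8340+0.3300  ⇒  S_min = 25717/4000 m

S_min = 25717/4000 m = 6.4292 m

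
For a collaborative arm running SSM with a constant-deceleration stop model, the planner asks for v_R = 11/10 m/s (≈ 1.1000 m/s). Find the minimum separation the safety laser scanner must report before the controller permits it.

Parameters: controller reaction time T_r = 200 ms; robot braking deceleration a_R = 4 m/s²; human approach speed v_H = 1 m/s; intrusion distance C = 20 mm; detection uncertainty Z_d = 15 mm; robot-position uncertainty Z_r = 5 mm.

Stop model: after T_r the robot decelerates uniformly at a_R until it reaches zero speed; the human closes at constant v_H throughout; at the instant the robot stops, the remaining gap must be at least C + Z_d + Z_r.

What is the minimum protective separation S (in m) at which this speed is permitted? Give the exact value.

T_s = v_R/a_R = (11/10)/4 = 0.2750 s
reaction-phase robot travel = 1.1000·0.2000 = 0.2200 m
robot under decel: 1.1000²/(2·4.0000) = 0.1512 m
human over T_r+T_s: 1.0000·(0.2000+0.2750) = 0.4750 m
C+Z_d+Z_r = 0.0200+0.0150+0.0050 = 0.0400 m
S_min ≈ 0.2200+0.1512+0.4750+0.0400  ⇒  S_min = 709/800 m

S_min = 709/800 m = 0.8862 m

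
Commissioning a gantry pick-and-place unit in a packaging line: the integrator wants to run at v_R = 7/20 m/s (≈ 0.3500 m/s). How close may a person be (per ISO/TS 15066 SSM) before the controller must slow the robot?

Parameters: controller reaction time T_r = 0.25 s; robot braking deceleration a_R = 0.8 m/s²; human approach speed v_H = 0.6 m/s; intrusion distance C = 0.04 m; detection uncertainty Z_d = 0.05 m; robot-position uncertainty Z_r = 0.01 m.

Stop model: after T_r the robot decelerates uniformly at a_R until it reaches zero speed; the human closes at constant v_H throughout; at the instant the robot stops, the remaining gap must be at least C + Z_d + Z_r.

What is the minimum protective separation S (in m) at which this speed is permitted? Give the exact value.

braking lasts T_s = (7/20)/(4/5) = 0.4375 s
reaction-phase robot travel = 0.3500·0.2500 = 0.0875 m
braking distance = 0.3500²/(2·0.8000) = 0.0766 m
human over T_r+T_s: 0.6000·(0.2500+0.4375) = 0.4125 m
residual clearance needed = 0.0400+0.0500+0.0100 = 0.1000 m
S_min ≈ 0.0875+0.0766+0.4125+0.1000  ⇒  S_min = 433/640 m

S_min = 433/640 m = 0.6766 m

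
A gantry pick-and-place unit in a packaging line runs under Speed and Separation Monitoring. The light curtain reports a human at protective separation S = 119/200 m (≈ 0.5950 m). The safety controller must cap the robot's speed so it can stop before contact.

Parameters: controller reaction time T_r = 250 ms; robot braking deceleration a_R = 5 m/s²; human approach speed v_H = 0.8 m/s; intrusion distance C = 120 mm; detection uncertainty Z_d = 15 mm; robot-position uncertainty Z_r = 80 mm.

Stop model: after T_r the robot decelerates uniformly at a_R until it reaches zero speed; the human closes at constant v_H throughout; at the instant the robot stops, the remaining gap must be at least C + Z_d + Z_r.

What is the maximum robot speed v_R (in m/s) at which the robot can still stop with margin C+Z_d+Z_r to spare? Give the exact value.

at the boundary: (1/10)·v² + (41/100)·v + (-9/50) = 0
  disc = (41/100)² − 4·(1/10)·(-9/50) = 2401/10000 ; √disc = 49/100
  v_R = (−(41/100) + 49/100) / (2·(1/10)) = 2/5 m/s
check:
stop time T_s = (2/5)/5 = 0.0800 s
robot covers v_R·T_r = 0.4000·0.2500 = 0.1000 m before braking
braking distance = 0.4000²/(2·5.0000) = 0.0160 m
human over T_r+T_s: 0.8000·(0.2500+0.0800) = 0.2640 m
C+Z_d+Z_r = 0.1200+0.0150+0.0800 = 0.2150 m
sum ≈ 0.1000+0.0160+0.2640+0.2150 ≈ 0.5950 m = S ✓

v_R_max = 2/5 m/s = 0.4000 m/s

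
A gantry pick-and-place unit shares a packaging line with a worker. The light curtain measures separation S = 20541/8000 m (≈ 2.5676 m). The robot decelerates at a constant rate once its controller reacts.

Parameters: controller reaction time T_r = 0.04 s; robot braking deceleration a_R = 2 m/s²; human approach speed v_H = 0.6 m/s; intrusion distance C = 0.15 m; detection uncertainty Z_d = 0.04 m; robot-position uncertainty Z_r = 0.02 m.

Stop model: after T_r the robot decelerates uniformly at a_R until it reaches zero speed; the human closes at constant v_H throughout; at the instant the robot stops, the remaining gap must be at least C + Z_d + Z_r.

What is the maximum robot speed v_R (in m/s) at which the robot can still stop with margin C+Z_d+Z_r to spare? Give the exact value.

at the boundary: (1/4)·v² + (17/50)·v + (-18669/8000) = 0
  disc = (17/50)² − 4·(1/4)·(-18669/8000) = 97969/40000 ; √disc = 313/200
  v_R = (−(17/50) + 313/200) / (2·(1/4)) = 49/20 m/s
check:
T_s = v_R/a_R = (49/20)/2 = 1.2250 s
robot covers v_R·T_r = 2.4500·0.0400 = 0.0980 m before braking
robot under decel: 2.4500²/(2·2.0000) = 1.5006 m
human closes 0.6000·1.2650 = 0.7590 m
margins: 0.1500+0.0400+0.0200 = 0.2100 m
sum ≈ 0.0980+1.5006+0.7590+0.2100 ≈ 2.5676 m = S ✓

v_R_max = 49/20 m/s = 2.4500 m/s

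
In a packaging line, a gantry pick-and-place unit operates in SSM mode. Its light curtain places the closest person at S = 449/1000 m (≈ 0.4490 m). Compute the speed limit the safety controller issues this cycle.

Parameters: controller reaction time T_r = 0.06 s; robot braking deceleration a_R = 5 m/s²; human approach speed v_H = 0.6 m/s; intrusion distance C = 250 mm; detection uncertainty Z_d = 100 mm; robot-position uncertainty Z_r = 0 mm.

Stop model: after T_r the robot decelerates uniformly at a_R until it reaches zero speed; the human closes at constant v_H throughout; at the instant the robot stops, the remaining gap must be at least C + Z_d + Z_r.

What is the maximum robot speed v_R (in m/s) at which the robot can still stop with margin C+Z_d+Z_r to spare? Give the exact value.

at the boundary: (1/10)·v² + (9/50)·v + (-63/1000) = 0
  disc = (9/50)² − 4·(1/10)·(-63/1000) = 36/625 ; √disc = 6/25
  v_R = (−(9/50) + 6/25) / (2·(1/10)) = 3/10 m/s
check:
stop time T_s = (3/10)/5 = 0.0600 s
reaction-phase robot travel = 0.3000·0.0600 = 0.0180 m
robot under decel: 0.3000²/(2·5.0000) = 0.0090 m
person approaches 0.6000·(0.0600+0.0600) = 0.0720 m
C+Z_d+Z_r = 0.2500+0.1000+0.0000 = 0.3500 m
sum ≈ 0.0180+0.0090+0.0720+0.3500 ≈ 0.4490 m = S ✓

v_R_max = 3/10 m/s = 0.3000 m/s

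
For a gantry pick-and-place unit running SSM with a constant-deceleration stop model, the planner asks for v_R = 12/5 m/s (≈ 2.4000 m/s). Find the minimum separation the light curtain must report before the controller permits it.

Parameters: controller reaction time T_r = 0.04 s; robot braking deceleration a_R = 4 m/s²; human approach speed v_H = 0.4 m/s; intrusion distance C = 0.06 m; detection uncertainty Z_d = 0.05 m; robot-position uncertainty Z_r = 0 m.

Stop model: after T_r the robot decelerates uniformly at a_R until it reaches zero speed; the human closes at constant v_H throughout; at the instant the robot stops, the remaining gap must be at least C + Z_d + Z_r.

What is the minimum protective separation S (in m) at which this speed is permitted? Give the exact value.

braking lasts T_s = (12/5)/4 = 0.6000 s
robot covers v_R·T_r = 2.4000·0.0400 = 0.0960 m before braking
robot under decel: 2.4000²/(2·4.0000) = 0.7200 m
human closes 0.4000·0.6400 = 0.2560 m
residual clearance needed = 0.0600+0.0500+0.0000 = 0.1100 m
S_min ≈ 0.0960+0.7200+0.2560+0.1100  ⇒  S_min = 591/500 m

S_min = 591/500 m = 1.1820 m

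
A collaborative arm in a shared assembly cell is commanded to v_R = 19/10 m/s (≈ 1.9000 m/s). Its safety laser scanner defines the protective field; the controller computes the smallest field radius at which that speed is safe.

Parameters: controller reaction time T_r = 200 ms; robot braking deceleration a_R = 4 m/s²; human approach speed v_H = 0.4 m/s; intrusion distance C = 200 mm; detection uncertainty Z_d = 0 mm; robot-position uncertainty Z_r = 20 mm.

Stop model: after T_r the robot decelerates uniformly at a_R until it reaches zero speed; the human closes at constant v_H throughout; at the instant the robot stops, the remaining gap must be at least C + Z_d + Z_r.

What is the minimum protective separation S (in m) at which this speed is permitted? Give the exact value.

braking lasts T_s = (19/10)/4 = 0.4750 s
robot in T_r: 1.9000·0.2000 = 0.3800 m
robot under decel: 1.9000²/(2·4.0000) = 0.4512 m
human over T_r+T_s: 0.4000·(0.2000+0.4750) = 0.2700 m
margins: 0.2000+0.0000+0.0200 = 0.2200 m
S_min ≈ 0.3800+0.4512+0.2700+0.2200  ⇒  S_min = 1057/800 m

S_min = 1057/800 m = 1.3213 m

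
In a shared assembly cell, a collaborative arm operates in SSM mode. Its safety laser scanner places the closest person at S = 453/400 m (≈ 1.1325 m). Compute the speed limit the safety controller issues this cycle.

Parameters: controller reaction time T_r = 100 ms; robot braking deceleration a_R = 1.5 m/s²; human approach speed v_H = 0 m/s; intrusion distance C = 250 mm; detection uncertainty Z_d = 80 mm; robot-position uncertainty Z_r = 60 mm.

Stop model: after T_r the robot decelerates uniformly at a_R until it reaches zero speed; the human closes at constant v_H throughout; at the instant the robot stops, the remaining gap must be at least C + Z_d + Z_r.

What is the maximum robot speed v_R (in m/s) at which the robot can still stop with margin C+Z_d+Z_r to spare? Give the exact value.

at the boundary: (1/3)·v² + (1/10)·v + (-297/400) = 0
  disc = (1/10)² − 4·(1/3)·(-297/400) = 1 ; √disc = 1
  v_R = (−(1/10) + 1) / (2·(1/3)) = 27/20 m/s
check:
braking lasts T_s = (27/20)/(3/2) = 0.9000 s
robot covers v_R·T_r = 1.3500·0.1000 = 0.1350 m before braking
robot covers 1.3500·0.9000 − ½·1.5000·0.9000² = 0.6075 m while stopping
human closes 0.0000·1.0000 = 0.0000 m
residual clearance needed = 0.2500+0.0800+0.0600 = 0.3900 m
sum ≈ 0.1350+0.6075+0.0000+0.3900 ≈ 1.1325 m = S ✓

v_R_max = 27/20 m/s = 1.3500 m/s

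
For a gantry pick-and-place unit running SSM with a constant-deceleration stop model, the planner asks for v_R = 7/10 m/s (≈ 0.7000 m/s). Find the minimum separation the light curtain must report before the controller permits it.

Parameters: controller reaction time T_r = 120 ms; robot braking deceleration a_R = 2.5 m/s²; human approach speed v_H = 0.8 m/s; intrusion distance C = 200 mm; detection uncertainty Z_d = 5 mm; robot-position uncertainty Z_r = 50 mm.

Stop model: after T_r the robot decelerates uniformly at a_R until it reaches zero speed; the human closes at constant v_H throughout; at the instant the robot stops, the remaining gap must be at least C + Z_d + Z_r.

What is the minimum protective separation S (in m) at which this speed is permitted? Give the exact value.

S_min = 757/1000 m = 0.7570 m

braking lasts T_s = (7/10)/(5/2) = 0.2800 s
reaction-phase robot travel = 0.7000·0.1200 = 0.0840 m
robot covers 0.7000·0.2800 − ½·2.5000·0.2800² = 0.0980 m while stopping
human over T_r+T_s: 0.8000·(0.1200+0.2800) = 0.3200 m
C+Z_d+Z_r = 0.2000+0.0050+0.0500 = 0.2550 m
S_min ≈ 0.0840+0.0980+0.3200+0.2550  ⇒  S_min = 757/1000 m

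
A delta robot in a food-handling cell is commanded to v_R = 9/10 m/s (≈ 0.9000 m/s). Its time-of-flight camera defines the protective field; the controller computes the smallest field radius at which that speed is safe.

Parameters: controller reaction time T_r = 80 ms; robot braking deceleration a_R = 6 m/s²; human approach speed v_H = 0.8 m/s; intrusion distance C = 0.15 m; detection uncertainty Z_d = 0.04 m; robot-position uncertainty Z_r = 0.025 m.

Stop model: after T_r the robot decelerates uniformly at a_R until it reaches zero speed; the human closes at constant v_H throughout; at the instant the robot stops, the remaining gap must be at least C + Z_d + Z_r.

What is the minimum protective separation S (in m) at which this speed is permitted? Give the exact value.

S_min = 1077/2000 m = 0.5385 m

T_s = v_R/a_R = (9/10)/6 = 0.1500 s
robot covers v_R·T_r = 0.9000·0.0800 = 0.0720 m before braking
braking distance = 0.9000²/(2·6.0000) = 0.0675 m
human closes 0.8000·0.2300 = 0.1840 m
residual clearance needed = 0.1500+0.0400+0.0250 = 0.2150 m
S_min ≈ 0.0720+0.0675+0.1840+0.2150  ⇒  S_min = 1077/2000 m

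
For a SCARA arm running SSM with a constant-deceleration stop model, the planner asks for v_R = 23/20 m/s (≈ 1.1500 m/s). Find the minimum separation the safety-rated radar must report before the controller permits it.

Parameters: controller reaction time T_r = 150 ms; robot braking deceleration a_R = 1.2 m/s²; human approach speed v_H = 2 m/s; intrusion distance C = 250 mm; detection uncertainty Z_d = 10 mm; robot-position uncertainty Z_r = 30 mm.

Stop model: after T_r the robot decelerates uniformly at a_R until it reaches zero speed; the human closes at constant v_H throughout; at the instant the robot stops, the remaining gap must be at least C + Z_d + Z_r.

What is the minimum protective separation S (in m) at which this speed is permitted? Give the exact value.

T_s = v_R/a_R = (23/20)/(6/5) = 0.9583 s
robot covers v_R·T_r = 1.1500·0.1500 = 0.1725 m before braking
braking distance = 1.1500²/(2·1.2000) = 0.5510 m
human closes 2.0000·1.1083 = 2.2167 m
margins: 0.2500+0.0100+0.0300 = 0.2900 m
S_min ≈ 0.1725+0.5510+2.2167+0.2900  ⇒  S_min = 3101/960 m

S_min = 3101/960 m = 3.2302 m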